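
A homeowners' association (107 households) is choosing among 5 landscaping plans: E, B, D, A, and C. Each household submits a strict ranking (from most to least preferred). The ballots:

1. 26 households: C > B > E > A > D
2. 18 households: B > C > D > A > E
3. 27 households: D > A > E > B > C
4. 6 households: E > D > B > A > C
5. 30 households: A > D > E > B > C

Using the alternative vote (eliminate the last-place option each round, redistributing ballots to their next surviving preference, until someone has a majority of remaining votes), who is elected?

D

Round 1: E 6, B 18, D 27, A 30, C 26. Eliminate E.
Round 2: B 18, D 33, A 30, C 26. Eliminate B.
Round 3: D 33, A 30, C 44. Eliminate A.
Round 4: D 63, C 44. D has a majority.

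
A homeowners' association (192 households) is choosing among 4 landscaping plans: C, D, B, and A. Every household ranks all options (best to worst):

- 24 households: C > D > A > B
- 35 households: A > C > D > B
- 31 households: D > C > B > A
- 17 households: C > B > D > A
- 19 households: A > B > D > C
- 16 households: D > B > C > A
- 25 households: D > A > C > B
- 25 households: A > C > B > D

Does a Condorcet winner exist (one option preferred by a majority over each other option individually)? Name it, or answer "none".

none

Checking pairwise contests:
A beats C 104–88.
C beats D 101–91.
C beats B 157–35.
D beats A 113–79.
Every option loses at least one head-to-head, so there is no Condorcet winner.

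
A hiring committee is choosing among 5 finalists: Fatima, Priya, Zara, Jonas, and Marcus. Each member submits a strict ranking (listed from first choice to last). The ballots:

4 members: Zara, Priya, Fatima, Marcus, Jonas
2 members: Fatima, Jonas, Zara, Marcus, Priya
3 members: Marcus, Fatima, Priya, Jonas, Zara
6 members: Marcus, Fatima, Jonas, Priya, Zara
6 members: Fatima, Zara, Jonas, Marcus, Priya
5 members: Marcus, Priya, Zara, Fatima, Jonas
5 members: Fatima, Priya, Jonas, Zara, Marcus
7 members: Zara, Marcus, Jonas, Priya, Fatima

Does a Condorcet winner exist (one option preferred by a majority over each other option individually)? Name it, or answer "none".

Checking pairwise contests:
Marcus beats Fatima 21–17.
Fatima beats Priya 22–16.
Fatima beats Zara 22–16.
Fatima beats Jonas 31–7.
Zara beats Marcus 24–14.
Every option loses at least one head-to-head, so there is no Condorcet winner.

none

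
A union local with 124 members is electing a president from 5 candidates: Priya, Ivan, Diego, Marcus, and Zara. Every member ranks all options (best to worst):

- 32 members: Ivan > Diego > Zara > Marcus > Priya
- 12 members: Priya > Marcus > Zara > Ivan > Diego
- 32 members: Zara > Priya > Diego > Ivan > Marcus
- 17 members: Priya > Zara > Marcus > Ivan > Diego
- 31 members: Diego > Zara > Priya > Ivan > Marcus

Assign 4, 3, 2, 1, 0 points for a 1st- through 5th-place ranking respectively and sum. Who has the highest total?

Zara

Priya: 32·0 + 12·4 + 32·3 + 17·4 + 31·2 = 274
Ivan: 32·4 + 12·1 + 32·1 + 17·1 + 31·1 = 220
Diego: 32·3 + 12·0 + 32·2 + 17·0 + 31·4 = 284
Marcus: 32·1 + 12·3 + 32·0 + 17·2 + 31·0 = 102
Zara: 32·2 + 12·2 + 32·4 + 17·3 + 31·3 = 360
Zara has the highest Borda score (360).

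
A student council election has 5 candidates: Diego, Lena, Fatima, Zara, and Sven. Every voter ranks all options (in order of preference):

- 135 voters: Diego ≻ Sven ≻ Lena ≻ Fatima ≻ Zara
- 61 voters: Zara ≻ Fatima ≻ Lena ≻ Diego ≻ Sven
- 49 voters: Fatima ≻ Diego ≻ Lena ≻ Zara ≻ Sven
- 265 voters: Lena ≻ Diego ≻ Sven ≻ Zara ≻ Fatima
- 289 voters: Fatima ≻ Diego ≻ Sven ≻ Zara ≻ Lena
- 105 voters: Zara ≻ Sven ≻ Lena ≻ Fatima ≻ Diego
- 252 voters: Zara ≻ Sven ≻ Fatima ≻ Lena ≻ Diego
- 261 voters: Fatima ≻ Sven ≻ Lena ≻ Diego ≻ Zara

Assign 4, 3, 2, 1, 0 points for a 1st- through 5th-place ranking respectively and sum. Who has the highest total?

Diego: 135·4 + 61·1 + 49·3 + 265·3 + 289·3 + 105·0 + 252·0 + 261·1 = 2671
Lena: 135·2 + 61·2 + 49·2 + 265·4 + 289·0 + 105·2 + 252·1 + 261·2 = 2534
Fatima: 135·1 + 61·3 + 49·4 + 265·0 + 289·4 + 105·1 + 252·2 + 261·4 = 3323
Zara: 135·0 + 61·4 + 49·1 + 265·1 + 289·1 + 105·4 + 252·4 + 261·0 = 2275
Sven: 135·3 + 61·0 + 49·0 + 265·2 + 289·2 + 105·3 + 252·3 + 261·3 = 3367
Sven has the highest Borda score (3367).

Sven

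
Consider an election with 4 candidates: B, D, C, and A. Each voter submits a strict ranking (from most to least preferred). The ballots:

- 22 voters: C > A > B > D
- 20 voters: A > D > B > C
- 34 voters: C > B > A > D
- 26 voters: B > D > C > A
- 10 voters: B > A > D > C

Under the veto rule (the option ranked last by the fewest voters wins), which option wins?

B

Last-place votes: B 0, D 56, C 30, A 26.
B is ranked last by the fewest voters, so B wins.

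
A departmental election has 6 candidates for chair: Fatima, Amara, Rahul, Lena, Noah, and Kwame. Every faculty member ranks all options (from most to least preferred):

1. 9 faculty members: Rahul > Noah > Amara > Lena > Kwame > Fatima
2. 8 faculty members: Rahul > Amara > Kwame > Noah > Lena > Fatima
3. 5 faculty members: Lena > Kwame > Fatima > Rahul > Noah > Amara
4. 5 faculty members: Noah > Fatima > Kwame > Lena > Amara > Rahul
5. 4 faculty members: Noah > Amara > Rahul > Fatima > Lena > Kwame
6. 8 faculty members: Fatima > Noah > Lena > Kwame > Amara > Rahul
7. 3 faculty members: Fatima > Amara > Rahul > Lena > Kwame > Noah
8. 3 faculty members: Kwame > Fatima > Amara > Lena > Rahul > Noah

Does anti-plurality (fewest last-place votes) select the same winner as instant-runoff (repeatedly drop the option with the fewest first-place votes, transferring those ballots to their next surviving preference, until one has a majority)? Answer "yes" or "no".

Anti-plurality — last-place votes: Fatima 17, Amara 5, Rahul 13, Lena 0, Noah 6, Kwame 4. Winner: Lena.
Instant-runoff — R1 Fatima 11, Amara 0, Rahul 17, Lena 5, Noah 9, Kwame 3 (Amara out); R2 Fatima 11, Rahul 17, Lena 5, Noah 9, Kwame 3 (Kwame out); R3 Fatima 14, Rahul 17, Lena 5, Noah 9 (Lena out); R4 Fatima 19, Rahul 17, Noah 9 (Noah out); R5 Fatima 24, Rahul 21 (Fatima winner). Winner: Fatima.
The two methods disagree.

no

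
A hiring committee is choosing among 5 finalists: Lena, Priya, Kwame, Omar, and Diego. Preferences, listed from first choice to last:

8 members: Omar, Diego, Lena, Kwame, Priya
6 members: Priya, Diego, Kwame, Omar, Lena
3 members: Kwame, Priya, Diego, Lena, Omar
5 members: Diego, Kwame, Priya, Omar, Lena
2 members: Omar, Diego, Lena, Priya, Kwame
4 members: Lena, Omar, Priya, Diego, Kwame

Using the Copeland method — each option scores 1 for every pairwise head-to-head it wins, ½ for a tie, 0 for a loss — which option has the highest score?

Diego

Lena: ties Priya and Kwame; loses to Omar and Diego → score 1.
Priya: ties Lena and Omar; loses to Kwame and Diego → score 1.
Kwame: beats Priya; ties Lena and Omar; loses to Diego → score 2.
Omar: beats Lena; ties Priya, Kwame, and Diego → score 2.5.
Diego: beats Lena, Priya, and Kwame; ties Omar → score 3.5.
Diego has the best pairwise record.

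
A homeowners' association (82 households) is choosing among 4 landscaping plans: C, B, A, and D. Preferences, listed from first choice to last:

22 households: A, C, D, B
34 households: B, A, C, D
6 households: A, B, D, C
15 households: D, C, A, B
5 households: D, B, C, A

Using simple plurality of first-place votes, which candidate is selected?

First-place votes: C 0, B 34, A 28, D 20.
B has the most first-place votes.

B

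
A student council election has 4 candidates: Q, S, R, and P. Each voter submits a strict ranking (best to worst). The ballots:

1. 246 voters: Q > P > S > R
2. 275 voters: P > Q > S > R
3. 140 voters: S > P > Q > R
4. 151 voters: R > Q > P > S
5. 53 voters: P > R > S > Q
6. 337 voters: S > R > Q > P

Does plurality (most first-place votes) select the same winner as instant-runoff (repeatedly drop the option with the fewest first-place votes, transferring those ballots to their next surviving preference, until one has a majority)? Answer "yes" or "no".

Plurality — first-place votes: Q 246, S 477, R 151, P 328. Winner: S.
Instant-runoff — R1 Q 246, S 477, R 151, P 328 (R out); R2 Q 397, S 477, P 328 (P out); R3 Q 672, S 530 (Q winner). Winner: Q.
The two methods disagree.

no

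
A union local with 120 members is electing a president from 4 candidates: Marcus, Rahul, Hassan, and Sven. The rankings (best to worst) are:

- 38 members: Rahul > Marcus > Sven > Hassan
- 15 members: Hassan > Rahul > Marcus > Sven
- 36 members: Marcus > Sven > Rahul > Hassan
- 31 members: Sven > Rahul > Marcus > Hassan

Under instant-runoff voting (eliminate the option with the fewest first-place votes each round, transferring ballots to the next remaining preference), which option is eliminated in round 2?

Round 1: Marcus 36, Rahul 38, Hassan 15, Sven 31. Eliminate Hassan.
Round 2: Marcus 36, Rahul 53, Sven 31. Eliminate Sven.

Sven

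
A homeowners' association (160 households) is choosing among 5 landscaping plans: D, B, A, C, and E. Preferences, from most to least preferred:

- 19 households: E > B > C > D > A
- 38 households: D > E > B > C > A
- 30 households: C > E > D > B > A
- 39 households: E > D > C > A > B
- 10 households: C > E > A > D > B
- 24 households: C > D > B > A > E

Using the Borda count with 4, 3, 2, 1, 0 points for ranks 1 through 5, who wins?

D: 19·1 + 38·4 + 30·2 + 39·3 + 10·1 + 24·3 = 430
B: 19·3 + 38·2 + 30·1 + 39·0 + 10·0 + 24·2 = 211
A: 19·0 + 38·0 + 30·0 + 39·1 + 10·2 + 24·1 = 83
C: 19·2 + 38·1 + 30·4 + 39·2 + 10·4 + 24·4 = 410
E: 19·4 + 38·3 + 30·3 + 39·4 + 10·3 + 24·0 = 466
E has the highest Borda score (466).

E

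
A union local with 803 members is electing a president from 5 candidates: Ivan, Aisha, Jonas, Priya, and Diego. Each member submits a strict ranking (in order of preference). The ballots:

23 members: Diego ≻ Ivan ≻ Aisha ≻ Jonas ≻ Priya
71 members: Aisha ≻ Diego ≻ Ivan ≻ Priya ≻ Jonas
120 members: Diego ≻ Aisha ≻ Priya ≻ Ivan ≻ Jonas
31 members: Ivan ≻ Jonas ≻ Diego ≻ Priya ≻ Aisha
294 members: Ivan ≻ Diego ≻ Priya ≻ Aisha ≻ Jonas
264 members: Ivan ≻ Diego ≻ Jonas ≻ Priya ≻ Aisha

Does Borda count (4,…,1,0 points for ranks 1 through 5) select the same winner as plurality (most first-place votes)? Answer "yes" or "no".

Borda — scores: Ivan 2687, Aisha 984, Jonas 644, Priya 1194, Diego 2521. Winner: Ivan.
Plurality — first-place votes: Ivan 589, Aisha 71, Jonas 0, Priya 0, Diego 143. Winner: Ivan.
The two methods agree.

yes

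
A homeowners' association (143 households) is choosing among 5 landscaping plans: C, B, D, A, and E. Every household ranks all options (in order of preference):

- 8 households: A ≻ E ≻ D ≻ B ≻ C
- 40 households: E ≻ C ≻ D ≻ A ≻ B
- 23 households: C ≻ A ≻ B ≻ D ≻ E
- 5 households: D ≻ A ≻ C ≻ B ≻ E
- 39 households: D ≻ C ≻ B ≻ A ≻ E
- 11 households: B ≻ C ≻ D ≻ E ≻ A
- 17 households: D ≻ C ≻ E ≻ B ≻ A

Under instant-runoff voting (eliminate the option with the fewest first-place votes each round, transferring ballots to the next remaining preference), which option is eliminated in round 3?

C

Round 1: C 23, B 11, D 61, A 8, E 40. Eliminate A.
Round 2: C 23, B 11, D 61, E 48. Eliminate B.
Round 3: C 34, D 61, E 48. Eliminate C.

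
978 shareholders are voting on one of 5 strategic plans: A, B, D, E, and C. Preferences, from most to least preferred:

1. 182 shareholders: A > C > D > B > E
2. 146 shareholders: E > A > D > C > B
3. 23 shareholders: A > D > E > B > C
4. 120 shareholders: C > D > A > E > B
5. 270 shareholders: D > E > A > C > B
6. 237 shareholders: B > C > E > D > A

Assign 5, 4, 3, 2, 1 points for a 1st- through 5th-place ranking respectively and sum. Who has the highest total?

D

A: 182·5 + 146·4 + 23·5 + 120·3 + 270·3 + 237·1 = 3016
B: 182·2 + 146·1 + 23·2 + 120·1 + 270·1 + 237·5 = 2131
D: 182·3 + 146·3 + 23·4 + 120·4 + 270·5 + 237·2 = 3380
E: 182·1 + 146·5 + 23·3 + 120·2 + 270·4 + 237·3 = 3012
C: 182·4 + 146·2 + 23·1 + 120·5 + 270·2 + 237·4 = 3131
D has the highest Borda score (3380).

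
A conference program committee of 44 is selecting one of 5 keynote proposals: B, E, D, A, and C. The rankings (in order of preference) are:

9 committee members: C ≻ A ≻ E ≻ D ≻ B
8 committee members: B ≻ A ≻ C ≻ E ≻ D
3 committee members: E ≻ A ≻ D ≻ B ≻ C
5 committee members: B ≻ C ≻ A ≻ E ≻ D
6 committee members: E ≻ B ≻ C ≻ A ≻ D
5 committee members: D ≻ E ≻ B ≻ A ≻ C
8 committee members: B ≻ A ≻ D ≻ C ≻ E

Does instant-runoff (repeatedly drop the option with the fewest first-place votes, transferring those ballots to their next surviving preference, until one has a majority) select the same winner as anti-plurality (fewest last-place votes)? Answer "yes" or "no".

Instant-runoff — R1 B 21, E 9, D 5, A 0, C 9 (A out); R2 B 21, E 9, D 5, C 9 (D out); R3 B 21, E 14, C 9 (C out); R4 B 21, E 23 (E winner). Winner: E.
Anti-plurality — last-place votes: B 9, E 8, D 19, A 0, C 8. Winner: A.
The two methods disagree.

no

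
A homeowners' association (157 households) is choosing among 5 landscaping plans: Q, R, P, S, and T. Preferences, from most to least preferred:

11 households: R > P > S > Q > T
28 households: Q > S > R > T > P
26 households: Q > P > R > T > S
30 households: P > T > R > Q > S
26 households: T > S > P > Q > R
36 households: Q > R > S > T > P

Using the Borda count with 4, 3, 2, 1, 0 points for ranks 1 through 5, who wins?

Q

Q: 11·1 + 28·4 + 26·4 + 30·1 + 26·1 + 36·4 = 427
R: 11·4 + 28·2 + 26·2 + 30·2 + 26·0 + 36·3 = 320
P: 11·3 + 28·0 + 26·3 + 30·4 + 26·2 + 36·0 = 283
S: 11·2 + 28·3 + 26·0 + 30·0 + 26·3 + 36·2 = 256
T: 11·0 + 28·1 + 26·1 + 30·3 + 26·4 + 36·1 = 284
Q has the highest Borda score (427).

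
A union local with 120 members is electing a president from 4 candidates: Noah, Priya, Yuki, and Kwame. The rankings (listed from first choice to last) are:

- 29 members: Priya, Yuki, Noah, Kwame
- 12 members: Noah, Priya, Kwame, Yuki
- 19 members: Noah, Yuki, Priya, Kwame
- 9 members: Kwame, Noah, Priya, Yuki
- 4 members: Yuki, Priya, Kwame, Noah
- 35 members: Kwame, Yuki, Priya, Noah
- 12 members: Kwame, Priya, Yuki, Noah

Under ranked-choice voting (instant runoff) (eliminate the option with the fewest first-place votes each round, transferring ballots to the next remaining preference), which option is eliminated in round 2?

Noah

Round 1: Noah 31, Priya 29, Yuki 4, Kwame 56. Eliminate Yuki.
Round 2: Noah 31, Priya 33, Kwame 56. Eliminate Noah.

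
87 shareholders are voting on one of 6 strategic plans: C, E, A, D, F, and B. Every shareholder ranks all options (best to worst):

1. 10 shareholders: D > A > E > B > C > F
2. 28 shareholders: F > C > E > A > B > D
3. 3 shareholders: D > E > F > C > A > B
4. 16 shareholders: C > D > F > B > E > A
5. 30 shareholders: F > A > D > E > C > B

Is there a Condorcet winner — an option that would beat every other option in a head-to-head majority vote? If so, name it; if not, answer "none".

F vs C: 61–26 for F.
F vs E: 74–13 for F.
F vs A: 77–10 for F.
F vs D: 58–29 for F.
F vs B: 77–10 for F.
F beats every other option head-to-head.

F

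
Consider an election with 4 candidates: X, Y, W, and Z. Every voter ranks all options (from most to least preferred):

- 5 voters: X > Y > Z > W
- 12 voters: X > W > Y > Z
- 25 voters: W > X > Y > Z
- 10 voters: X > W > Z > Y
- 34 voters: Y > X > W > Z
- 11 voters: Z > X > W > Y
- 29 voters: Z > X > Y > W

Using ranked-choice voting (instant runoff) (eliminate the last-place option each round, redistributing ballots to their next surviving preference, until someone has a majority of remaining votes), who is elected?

Round 1: X 27, Y 34, W 25, Z 40. Eliminate W.
Round 2: X 52, Y 34, Z 40. Eliminate Y.
Round 3: X 86, Z 40. X has a majority.

X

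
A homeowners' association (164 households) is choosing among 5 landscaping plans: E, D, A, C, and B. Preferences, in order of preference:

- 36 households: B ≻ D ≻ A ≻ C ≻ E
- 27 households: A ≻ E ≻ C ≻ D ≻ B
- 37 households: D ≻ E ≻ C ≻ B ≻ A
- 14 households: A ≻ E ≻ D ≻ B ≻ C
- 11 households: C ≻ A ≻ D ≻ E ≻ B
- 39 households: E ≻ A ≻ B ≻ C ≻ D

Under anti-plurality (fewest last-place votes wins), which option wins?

C

Last-place votes: E 36, D 39, A 37, C 14, B 38.
C is ranked last by the fewest voters, so C wins.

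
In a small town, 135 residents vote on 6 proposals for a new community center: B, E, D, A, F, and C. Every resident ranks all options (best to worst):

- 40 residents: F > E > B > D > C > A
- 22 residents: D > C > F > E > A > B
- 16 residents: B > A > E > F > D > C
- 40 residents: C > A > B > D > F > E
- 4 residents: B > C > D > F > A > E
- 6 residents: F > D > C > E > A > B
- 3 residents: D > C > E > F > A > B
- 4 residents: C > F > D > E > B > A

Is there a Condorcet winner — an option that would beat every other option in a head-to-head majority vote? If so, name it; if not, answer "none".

none

Checking pairwise contests:
E beats B 75–60.
D beats E 79–56.
B beats D 100–35.
E beats A 75–60.
D beats F 69–66.
D beats C 87–48.
Every option loses at least one head-to-head, so there is no Condorcet winner.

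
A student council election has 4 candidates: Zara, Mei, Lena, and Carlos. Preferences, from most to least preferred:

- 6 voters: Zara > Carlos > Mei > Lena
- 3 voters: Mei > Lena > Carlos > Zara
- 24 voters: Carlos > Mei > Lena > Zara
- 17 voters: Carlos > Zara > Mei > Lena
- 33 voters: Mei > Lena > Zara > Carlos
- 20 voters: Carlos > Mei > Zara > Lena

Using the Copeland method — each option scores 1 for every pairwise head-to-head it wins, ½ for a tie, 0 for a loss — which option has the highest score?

Zara: loses to Mei, Lena, and Carlos → score 0.
Mei: beats Zara and Lena; loses to Carlos → score 2.
Lena: beats Zara; loses to Mei and Carlos → score 1.
Carlos: beats Zara, Mei, and Lena → score 3.
Carlos has the best pairwise record.

Carlos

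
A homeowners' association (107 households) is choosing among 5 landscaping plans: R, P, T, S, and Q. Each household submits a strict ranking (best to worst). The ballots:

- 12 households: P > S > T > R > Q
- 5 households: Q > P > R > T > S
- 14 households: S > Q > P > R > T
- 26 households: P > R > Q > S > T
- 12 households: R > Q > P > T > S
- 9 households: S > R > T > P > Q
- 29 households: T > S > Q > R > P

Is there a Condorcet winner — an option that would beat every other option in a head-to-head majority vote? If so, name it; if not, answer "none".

none

Checking pairwise contests:
P beats R 57–50.
Q beats P 60–47.
R beats T 66–41.
P beats S 55–52.
R beats Q 59–48.
Every option loses at least one head-to-head, so there is no Condorcet winner.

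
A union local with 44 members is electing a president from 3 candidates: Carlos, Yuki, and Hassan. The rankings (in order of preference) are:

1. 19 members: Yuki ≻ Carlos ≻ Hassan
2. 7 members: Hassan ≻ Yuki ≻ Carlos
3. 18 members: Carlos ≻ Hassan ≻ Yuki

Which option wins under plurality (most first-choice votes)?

First-place votes: Carlos 18, Yuki 19, Hassan 7.
Yuki has the most first-place votes.

Yuki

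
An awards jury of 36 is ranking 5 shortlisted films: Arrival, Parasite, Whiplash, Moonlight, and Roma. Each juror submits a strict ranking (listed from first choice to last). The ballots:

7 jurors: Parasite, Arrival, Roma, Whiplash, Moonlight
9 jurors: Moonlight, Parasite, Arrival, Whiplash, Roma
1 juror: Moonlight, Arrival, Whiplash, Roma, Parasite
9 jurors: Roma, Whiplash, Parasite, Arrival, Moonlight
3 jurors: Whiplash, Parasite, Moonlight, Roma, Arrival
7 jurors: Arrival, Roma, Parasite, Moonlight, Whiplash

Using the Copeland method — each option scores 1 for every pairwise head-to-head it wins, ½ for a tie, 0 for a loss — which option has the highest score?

Arrival: beats Whiplash, Moonlight, and Roma; loses to Parasite → score 3.
Parasite: beats Arrival, Whiplash, Moonlight, and Roma → score 4.
Whiplash: beats Moonlight; loses to Arrival, Parasite, and Roma → score 1.
Moonlight: loses to Arrival, Parasite, Whiplash, and Roma → score 0.
Roma: beats Whiplash and Moonlight; loses to Arrival and Parasite → score 2.
Parasite has the best pairwise record.

Parasite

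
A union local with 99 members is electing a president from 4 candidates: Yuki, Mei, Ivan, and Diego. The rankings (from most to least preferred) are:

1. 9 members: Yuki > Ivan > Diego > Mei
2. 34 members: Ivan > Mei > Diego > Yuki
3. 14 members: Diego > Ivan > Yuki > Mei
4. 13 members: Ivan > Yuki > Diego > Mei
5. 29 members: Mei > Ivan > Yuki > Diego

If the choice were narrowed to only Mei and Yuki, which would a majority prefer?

Mei

Voters preferring Mei to Yuki: 63; preferring Yuki to Mei: 36.
Mei wins the head-to-head.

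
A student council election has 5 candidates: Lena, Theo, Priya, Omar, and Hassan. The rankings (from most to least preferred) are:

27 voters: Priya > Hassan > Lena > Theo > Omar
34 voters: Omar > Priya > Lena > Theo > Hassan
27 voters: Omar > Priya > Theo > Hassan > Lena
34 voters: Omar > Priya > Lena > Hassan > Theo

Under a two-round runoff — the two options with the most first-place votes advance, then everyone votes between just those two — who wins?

Omar

Round 1 first-place votes: Lena 0, Theo 0, Priya 27, Omar 95, Hassan 0.
Omar and Priya advance.
Runoff: Omar is preferred to Priya by 95 voters; Priya by 27.
Omar wins the runoff.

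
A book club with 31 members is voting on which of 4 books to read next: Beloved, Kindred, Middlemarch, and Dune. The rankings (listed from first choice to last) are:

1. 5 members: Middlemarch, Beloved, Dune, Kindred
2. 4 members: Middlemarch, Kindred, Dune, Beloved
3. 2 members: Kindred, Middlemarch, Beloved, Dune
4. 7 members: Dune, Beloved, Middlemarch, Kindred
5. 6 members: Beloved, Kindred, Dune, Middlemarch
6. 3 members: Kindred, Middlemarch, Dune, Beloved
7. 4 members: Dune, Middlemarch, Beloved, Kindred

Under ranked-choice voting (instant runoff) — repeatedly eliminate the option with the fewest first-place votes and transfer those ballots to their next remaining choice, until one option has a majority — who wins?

Dune

Round 1: Beloved 6, Kindred 5, Middlemarch 9, Dune 11. Eliminate Kindred.
Round 2: Beloved 6, Middlemarch 14, Dune 11. Eliminate Beloved.
Round 3: Middlemarch 14, Dune 17. Dune has a majority.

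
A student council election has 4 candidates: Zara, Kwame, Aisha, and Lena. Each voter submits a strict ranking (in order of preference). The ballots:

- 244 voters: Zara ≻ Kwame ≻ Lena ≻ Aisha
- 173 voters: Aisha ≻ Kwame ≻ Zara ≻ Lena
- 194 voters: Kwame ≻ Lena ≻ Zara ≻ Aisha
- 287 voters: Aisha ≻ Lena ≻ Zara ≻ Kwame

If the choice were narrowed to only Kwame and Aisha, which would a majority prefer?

Aisha

Voters preferring Kwame to Aisha: 438; preferring Aisha to Kwame: 460.
Aisha wins the head-to-head.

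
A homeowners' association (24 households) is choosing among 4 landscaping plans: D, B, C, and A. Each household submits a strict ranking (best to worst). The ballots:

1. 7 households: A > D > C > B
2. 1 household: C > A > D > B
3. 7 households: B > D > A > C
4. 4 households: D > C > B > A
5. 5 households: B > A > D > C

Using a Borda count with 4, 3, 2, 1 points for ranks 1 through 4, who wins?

D

D: 7·3 + 1·2 + 7·3 + 4·4 + 5·2 = 70
B: 7·1 + 1·1 + 7·4 + 4·2 + 5·4 = 64
C: 7·2 + 1·4 + 7·1 + 4·3 + 5·1 = 42
A: 7·4 + 1·3 + 7·2 + 4·1 + 5·3 = 64
D has the highest Borda score (70).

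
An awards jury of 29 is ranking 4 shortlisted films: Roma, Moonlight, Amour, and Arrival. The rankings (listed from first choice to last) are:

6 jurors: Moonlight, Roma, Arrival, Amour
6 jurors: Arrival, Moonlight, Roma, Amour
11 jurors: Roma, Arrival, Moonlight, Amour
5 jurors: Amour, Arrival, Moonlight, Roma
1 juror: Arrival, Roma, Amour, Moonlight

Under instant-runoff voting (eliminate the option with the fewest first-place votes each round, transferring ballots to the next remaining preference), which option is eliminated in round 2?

Moonlight

Round 1: Roma 11, Moonlight 6, Amour 5, Arrival 7. Eliminate Amour.
Round 2: Roma 11, Moonlight 6, Arrival 12. Eliminate Moonlight.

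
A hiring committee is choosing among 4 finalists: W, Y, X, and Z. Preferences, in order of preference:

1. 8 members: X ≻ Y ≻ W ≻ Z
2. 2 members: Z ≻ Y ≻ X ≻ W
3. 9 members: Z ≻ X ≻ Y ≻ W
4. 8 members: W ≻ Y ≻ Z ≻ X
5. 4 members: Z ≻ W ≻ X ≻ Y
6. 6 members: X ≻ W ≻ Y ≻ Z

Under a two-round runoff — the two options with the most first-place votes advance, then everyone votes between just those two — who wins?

Z

Round 1 first-place votes: W 8, Y 0, X 14, Z 15.
Z and X advance.
Runoff: Z is preferred to X by 23 voters; X by 14.
Z wins the runoff.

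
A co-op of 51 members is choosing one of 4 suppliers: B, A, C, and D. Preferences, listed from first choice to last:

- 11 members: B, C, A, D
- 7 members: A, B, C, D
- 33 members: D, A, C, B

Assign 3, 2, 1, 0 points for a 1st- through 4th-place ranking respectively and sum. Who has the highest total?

D

B: 11·3 + 7·2 + 33·0 = 47
A: 11·1 + 7·3 + 33·2 = 98
C: 11·2 + 7·1 + 33·1 = 62
D: 11·0 + 7·0 + 33·3 = 99
D has the highest Borda score (99).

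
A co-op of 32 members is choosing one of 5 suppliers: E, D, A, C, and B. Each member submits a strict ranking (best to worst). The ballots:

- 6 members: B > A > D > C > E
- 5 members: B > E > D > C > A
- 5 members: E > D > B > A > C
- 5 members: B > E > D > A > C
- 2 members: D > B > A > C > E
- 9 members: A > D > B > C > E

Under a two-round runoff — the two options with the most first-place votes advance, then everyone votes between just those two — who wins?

B

Round 1 first-place votes: E 5, D 2, A 9, C 0, B 16.
B and A advance.
Runoff: B is preferred to A by 23 voters; A by 9.
B wins the runoff.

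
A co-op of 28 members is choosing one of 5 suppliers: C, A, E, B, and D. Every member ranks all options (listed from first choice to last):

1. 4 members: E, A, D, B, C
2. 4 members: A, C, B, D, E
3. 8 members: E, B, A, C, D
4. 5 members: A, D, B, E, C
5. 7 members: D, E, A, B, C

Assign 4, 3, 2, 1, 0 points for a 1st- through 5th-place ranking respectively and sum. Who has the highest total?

A

C: 4·0 + 4·3 + 8·1 + 5·0 + 7·0 = 20
A: 4·3 + 4·4 + 8·2 + 5·4 + 7·2 = 78
E: 4·4 + 4·0 + 8·4 + 5·1 + 7·3 = 74
B: 4·1 + 4·2 + 8·3 + 5·2 + 7·1 = 53
D: 4·2 + 4·1 + 8·0 + 5·3 + 7·4 = 55
A has the highest Borda score (78).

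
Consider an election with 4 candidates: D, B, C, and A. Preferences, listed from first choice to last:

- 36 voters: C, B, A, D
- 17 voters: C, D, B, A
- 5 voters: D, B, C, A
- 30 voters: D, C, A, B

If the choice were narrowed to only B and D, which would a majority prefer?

Voters preferring B to D: 36; preferring D to B: 52.
D wins the head-to-head.

D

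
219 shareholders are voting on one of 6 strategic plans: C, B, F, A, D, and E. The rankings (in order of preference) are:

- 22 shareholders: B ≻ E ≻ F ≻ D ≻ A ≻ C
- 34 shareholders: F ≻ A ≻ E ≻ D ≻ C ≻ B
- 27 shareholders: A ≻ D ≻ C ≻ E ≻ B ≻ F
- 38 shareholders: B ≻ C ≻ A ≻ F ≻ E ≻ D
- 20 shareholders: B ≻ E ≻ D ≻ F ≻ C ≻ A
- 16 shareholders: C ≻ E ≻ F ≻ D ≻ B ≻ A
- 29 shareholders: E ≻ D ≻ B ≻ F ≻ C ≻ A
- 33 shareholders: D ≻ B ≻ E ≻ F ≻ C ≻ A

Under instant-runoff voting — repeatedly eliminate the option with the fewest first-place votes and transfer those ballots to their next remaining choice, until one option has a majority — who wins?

B

Round 1: C 16, B 80, F 34, A 27, D 33, E 29. Eliminate C.
Round 2: B 80, F 34, A 27, D 33, E 45. Eliminate A.
Round 3: B 80, F 34, D 60, E 45. Eliminate F.
Round 4: B 80, D 60, E 79. Eliminate D.
Round 5: B 113, E 106. B has a majority.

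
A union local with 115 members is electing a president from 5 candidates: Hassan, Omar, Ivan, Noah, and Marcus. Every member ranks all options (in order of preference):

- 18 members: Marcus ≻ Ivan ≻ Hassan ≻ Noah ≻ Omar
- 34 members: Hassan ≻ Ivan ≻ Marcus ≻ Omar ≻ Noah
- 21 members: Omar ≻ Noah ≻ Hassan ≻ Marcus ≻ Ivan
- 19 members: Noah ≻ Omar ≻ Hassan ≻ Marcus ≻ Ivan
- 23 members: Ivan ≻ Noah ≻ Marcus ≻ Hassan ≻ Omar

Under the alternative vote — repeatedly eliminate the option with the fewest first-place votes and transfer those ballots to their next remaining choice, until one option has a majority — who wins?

Ivan

Round 1: Hassan 34, Omar 21, Ivan 23, Noah 19, Marcus 18. Eliminate Marcus.
Round 2: Hassan 34, Omar 21, Ivan 41, Noah 19. Eliminate Noah.
Round 3: Hassan 34, Omar 40, Ivan 41. Eliminate Hassan.
Round 4: Omar 40, Ivan 75. Ivan has a majority.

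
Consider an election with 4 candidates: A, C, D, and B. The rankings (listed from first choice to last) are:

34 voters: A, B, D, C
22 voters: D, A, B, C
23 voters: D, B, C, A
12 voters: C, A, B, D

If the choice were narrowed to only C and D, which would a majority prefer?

D

Voters preferring C to D: 12; preferring D to C: 79.
D wins the head-to-head.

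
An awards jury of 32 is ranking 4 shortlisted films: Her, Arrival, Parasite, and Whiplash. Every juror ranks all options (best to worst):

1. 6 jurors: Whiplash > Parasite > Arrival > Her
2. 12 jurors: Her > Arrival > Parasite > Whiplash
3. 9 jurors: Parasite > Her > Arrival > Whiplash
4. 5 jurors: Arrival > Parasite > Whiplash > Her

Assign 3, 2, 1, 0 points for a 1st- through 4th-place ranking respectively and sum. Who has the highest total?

Parasite

Her: 6·0 + 12·3 + 9·2 + 5·0 = 54
Arrival: 6·1 + 12·2 + 9·1 + 5·3 = 54
Parasite: 6·2 + 12·1 + 9·3 + 5·2 = 61
Whiplash: 6·3 + 12·0 + 9·0 + 5·1 = 23
Parasite has the highest Borda score (61).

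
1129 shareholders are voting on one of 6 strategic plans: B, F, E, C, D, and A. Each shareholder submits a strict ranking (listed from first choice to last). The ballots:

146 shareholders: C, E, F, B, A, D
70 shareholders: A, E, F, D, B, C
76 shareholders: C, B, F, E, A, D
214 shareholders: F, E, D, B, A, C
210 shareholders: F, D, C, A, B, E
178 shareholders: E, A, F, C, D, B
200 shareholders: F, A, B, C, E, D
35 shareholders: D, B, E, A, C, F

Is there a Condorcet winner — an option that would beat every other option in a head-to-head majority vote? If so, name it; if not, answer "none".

F vs B: 1018–111 for F.
F vs E: 700–429 for F.
F vs C: 872–257 for F.
F vs D: 1094–35 for F.
F vs A: 846–283 for F.
F beats every other option head-to-head.

F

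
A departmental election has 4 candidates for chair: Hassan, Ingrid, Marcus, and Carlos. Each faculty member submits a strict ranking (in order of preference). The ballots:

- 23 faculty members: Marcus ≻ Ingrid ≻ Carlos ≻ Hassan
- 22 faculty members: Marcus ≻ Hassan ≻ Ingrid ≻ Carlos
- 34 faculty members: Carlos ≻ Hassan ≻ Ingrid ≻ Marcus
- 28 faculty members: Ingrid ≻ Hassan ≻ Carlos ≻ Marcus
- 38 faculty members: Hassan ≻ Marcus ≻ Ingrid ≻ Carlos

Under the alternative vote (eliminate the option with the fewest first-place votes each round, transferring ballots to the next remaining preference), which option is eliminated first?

Round 1: Hassan 38, Ingrid 28, Marcus 45, Carlos 34. Eliminate Ingrid.

Ingrid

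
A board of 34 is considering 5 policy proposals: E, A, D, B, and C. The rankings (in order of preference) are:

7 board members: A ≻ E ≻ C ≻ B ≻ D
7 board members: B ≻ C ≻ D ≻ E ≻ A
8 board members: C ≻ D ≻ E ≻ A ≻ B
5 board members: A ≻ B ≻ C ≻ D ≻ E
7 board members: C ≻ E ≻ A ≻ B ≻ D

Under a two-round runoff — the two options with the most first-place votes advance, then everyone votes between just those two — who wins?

C

Round 1 first-place votes: E 0, A 12, D 0, B 7, C 15.
C and A advance.
Runoff: C is preferred to A by 22 voters; A by 12.
C wins the runoff.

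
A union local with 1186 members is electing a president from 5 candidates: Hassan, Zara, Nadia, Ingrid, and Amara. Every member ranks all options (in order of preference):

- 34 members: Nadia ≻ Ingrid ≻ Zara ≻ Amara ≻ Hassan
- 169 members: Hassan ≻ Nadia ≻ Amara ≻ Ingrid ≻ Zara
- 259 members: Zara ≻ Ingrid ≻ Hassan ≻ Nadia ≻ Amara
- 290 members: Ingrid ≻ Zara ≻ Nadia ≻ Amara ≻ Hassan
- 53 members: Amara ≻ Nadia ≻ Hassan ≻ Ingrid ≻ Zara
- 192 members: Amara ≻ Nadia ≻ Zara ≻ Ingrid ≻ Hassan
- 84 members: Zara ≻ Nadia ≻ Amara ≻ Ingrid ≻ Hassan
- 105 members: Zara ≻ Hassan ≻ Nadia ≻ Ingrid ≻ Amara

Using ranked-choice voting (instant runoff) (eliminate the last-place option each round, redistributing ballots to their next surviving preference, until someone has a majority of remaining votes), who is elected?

Round 1: Hassan 169, Zara 448, Nadia 34, Ingrid 290, Amara 245. Eliminate Nadia.
Round 2: Hassan 169, Zara 448, Ingrid 324, Amara 245. Eliminate Hassan.
Round 3: Zara 448, Ingrid 324, Amara 414. Eliminate Ingrid.
Round 4: Zara 772, Amara 414. Zara has a majority.

Zara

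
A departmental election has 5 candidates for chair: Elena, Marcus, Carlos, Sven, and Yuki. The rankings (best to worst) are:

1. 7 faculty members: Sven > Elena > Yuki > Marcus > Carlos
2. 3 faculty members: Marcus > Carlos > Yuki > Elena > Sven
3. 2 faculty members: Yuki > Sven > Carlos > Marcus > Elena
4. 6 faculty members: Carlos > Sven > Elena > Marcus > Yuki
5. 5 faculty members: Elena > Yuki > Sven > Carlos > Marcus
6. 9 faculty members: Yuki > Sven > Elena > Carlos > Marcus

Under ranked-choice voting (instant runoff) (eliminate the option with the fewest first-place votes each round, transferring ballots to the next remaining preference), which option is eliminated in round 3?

Round 1: Elena 5, Marcus 3, Carlos 6, Sven 7, Yuki 11. Eliminate Marcus.
Round 2: Elena 5, Carlos 9, Sven 7, Yuki 11. Eliminate Elena.
Round 3: Carlos 9, Sven 7, Yuki 16. Eliminate Sven.

Sven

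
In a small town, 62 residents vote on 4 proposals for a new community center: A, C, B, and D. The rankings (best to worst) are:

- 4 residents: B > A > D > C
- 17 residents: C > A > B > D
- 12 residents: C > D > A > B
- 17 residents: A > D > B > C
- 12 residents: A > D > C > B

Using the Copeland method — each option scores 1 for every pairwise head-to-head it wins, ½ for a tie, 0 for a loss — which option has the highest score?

A

A: beats C, B, and D → score 3.
C: beats B; loses to A and D → score 1.
B: loses to A, C, and D → score 0.
D: beats C and B; loses to A → score 2.
A has the best pairwise record.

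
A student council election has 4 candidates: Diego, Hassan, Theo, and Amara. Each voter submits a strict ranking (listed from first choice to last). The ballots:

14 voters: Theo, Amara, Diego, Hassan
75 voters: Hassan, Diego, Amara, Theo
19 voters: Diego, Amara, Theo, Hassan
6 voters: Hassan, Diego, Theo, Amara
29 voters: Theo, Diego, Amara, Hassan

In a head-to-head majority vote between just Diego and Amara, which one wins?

Diego

Voters preferring Diego to Amara: 129; preferring Amara to Diego: 14.
Diego wins the head-to-head.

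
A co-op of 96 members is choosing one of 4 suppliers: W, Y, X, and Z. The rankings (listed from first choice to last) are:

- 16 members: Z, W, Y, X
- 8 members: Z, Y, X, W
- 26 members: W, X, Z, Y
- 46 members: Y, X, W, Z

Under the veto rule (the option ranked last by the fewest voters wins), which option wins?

Last-place votes: W 8, Y 26, X 16, Z 46.
W is ranked last by the fewest voters, so W wins.

W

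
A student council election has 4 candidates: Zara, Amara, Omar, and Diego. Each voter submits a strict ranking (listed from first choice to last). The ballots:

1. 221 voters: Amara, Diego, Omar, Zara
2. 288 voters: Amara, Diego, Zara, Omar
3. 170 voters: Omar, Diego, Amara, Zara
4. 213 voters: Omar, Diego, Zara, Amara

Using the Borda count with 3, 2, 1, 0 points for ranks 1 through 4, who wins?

Diego

Zara: 221·0 + 288·1 + 170·0 + 213·1 = 501
Amara: 221·3 + 288·3 + 170·1 + 213·0 = 1697
Omar: 221·1 + 288·0 + 170·3 + 213·3 = 1370
Diego: 221·2 + 288·2 + 170·2 + 213·2 = 1784
Diego has the highest Borda score (1784).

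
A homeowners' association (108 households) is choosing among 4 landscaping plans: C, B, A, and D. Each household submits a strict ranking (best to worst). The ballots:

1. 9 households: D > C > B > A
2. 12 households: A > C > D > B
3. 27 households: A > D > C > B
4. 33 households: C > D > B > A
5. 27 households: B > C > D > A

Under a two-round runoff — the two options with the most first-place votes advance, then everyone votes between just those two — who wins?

Round 1 first-place votes: C 33, B 27, A 39, D 9.
A and C advance.
Runoff: A is preferred to C by 39 voters; C by 69.
C wins the runoff.

C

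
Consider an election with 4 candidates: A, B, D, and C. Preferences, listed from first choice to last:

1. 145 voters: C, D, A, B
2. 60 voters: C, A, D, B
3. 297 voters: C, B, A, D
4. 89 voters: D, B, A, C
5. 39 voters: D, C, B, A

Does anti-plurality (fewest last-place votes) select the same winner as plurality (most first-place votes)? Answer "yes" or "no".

no

Anti-plurality — last-place votes: A 39, B 205, D 297, C 89. Winner: A.
Plurality — first-place votes: A 0, B 0, D 128, C 502. Winner: C.
The two methods disagree.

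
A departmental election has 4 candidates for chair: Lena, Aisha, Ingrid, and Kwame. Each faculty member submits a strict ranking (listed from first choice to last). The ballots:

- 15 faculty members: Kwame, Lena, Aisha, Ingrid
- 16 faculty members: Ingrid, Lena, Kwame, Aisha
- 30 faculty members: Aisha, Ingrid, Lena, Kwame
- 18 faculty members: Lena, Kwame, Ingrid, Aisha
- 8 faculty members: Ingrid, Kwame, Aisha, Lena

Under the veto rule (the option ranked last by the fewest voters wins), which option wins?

Lena

Last-place votes: Lena 8, Aisha 34, Ingrid 15, Kwame 30.
Lena is ranked last by the fewest voters, so Lena wins.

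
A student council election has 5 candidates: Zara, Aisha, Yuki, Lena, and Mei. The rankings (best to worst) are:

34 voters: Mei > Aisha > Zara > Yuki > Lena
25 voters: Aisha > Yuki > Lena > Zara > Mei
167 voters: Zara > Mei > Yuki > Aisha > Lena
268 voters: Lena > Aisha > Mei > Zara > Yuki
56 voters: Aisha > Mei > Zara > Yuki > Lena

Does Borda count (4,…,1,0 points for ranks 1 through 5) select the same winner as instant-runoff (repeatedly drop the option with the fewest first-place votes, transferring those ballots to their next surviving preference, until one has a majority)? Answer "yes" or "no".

Borda — scores: Zara 1141, Aisha 1397, Yuki 499, Lena 1122, Mei 1341. Winner: Aisha.
Instant-runoff — R1 Zara 167, Aisha 81, Yuki 0, Lena 268, Mei 34 (Yuki out); R2 Zara 167, Aisha 81, Lena 268, Mei 34 (Mei out); R3 Zara 167, Aisha 115, Lena 268 (Aisha out); R4 Zara 257, Lena 293 (Lena winner). Winner: Lena.
The two methods disagree.

no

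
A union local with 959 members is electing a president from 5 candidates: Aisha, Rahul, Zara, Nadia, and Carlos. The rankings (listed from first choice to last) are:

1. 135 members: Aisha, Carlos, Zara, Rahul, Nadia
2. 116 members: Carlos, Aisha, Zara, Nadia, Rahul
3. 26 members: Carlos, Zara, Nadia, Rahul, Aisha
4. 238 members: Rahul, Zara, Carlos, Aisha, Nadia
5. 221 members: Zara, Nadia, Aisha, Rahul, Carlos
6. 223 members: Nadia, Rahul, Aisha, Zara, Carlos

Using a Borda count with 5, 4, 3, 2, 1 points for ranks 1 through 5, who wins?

Zara

Aisha: 135·5 + 116·4 + 26·1 + 238·2 + 221·3 + 223·3 = 2973
Rahul: 135·2 + 116·1 + 26·2 + 238·5 + 221·2 + 223·4 = 2962
Zara: 135·3 + 116·3 + 26·4 + 238·4 + 221·5 + 223·2 = 3360
Nadia: 135·1 + 116·2 + 26·3 + 238·1 + 221·4 + 223·5 = 2682
Carlos: 135·4 + 116·5 + 26·5 + 238·3 + 221·1 + 223·1 = 2408
Zara has the highest Borda score (3360).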